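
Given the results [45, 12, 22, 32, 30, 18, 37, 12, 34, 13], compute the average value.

25.5

Step 1: Sum all values: 45 + 12 + 22 + 32 + 30 + 18 + 37 + 12 + 34 + 13 = 255
Step 2: Count the number of values: n = 10
Step 3: Mean = sum / n = 255 / 10 = 25.5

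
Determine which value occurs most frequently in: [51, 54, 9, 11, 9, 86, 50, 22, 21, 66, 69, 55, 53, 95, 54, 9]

9

Step 1: Count the frequency of each value:
  9: appears 3 time(s)
  11: appears 1 time(s)
  21: appears 1 time(s)
  22: appears 1 time(s)
  50: appears 1 time(s)
  51: appears 1 time(s)
  53: appears 1 time(s)
  54: appears 2 time(s)
  55: appears 1 time(s)
  66: appears 1 time(s)
  69: appears 1 time(s)
  86: appears 1 time(s)
  95: appears 1 time(s)
Step 2: The value 9 appears most frequently (3 times).
Step 3: Mode = 9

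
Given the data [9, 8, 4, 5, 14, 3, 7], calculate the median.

7

Step 1: Sort the data in ascending order: [3, 4, 5, 7, 8, 9, 14]
Step 2: The number of values is n = 7.
Step 3: Since n is odd, the median is the middle value at position 4: 7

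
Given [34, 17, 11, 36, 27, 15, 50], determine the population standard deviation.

12.8667

Step 1: Compute the mean: 27.1429
Step 2: Sum of squared deviations from the mean: 1158.8571
Step 3: Population variance = 1158.8571 / 7 = 165.551
Step 4: Standard deviation = sqrt(165.551) = 12.8667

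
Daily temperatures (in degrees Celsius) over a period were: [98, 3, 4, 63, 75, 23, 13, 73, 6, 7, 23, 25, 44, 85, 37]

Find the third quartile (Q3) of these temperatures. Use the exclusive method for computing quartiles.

73

Step 1: Sort the data: [3, 4, 6, 7, 13, 23, 23, 25, 37, 44, 63, 73, 75, 85, 98]
Step 2: n = 15
Step 3: Using the exclusive quartile method:
  Q1 = 7
  Q2 (median) = 25
  Q3 = 73
  IQR = Q3 - Q1 = 73 - 7 = 66
Step 4: Q3 = 73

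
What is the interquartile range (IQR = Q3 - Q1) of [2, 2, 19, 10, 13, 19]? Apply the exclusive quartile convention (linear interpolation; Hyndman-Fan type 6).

17

Step 1: Sort the data: [2, 2, 10, 13, 19, 19]
Step 2: n = 6
Step 3: Using the exclusive quartile method:
  Q1 = 2
  Q2 (median) = 11.5
  Q3 = 19
  IQR = Q3 - Q1 = 19 - 2 = 17
Step 4: IQR = 17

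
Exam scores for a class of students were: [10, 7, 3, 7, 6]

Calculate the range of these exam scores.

7

Step 1: Identify the maximum value: max = 10
Step 2: Identify the minimum value: min = 3
Step 3: Range = max - min = 10 - 3 = 7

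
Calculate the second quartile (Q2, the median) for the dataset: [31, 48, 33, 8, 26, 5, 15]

26

Step 1: Sort the data: [5, 8, 15, 26, 31, 33, 48]
Step 2: n = 7
Step 3: Q2 is the median. Since n is odd, it is the middle value at position 4: 26
Step 4: Q2 = 26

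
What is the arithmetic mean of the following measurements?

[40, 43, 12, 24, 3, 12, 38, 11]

22.875

Step 1: Sum all values: 40 + 43 + 12 + 24 + 3 + 12 + 38 + 11 = 183
Step 2: Count the number of values: n = 8
Step 3: Mean = sum / n = 183 / 8 = 22.875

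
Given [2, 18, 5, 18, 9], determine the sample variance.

54.3

Step 1: Compute the mean: (2 + 18 + 5 + 18 + 9) / 5 = 10.4
Step 2: Compute squared deviations from the mean:
  (2 - 10.4)^2 = 70.56
  (18 - 10.4)^2 = 57.76
  (5 - 10.4)^2 = 29.16
  (18 - 10.4)^2 = 57.76
  (9 - 10.4)^2 = 1.96
Step 3: Sum of squared deviations = 217.2
Step 4: Sample variance = 217.2 / 4 = 54.3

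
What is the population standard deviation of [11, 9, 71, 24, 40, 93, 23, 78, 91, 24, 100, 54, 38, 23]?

31.0478

Step 1: Compute the mean: 48.5
Step 2: Sum of squared deviations from the mean: 13495.5
Step 3: Population variance = 13495.5 / 14 = 963.9643
Step 4: Standard deviation = sqrt(963.9643) = 31.0478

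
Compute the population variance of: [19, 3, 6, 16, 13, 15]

32

Step 1: Compute the mean: (19 + 3 + 6 + 16 + 13 + 15) / 6 = 12
Step 2: Compute squared deviations from the mean:
  (19 - 12)^2 = 49
  (3 - 12)^2 = 81
  (6 - 12)^2 = 36
  (16 - 12)^2 = 16
  (13 - 12)^2 = 1
  (15 - 12)^2 = 9
Step 3: Sum of squared deviations = 192
Step 4: Population variance = 192 / 6 = 32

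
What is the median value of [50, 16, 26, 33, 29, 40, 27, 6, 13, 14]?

26.5

Step 1: Sort the data in ascending order: [6, 13, 14, 16, 26, 27, 29, 33, 40, 50]
Step 2: The number of values is n = 10.
Step 3: Since n is even, the median is the average of positions 5 and 6:
  Median = (26 + 27) / 2 = 26.5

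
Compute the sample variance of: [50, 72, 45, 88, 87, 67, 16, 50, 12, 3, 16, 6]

987.8788

Step 1: Compute the mean: (50 + 72 + 45 + 88 + 87 + 67 + 16 + 50 + 12 + 3 + 16 + 6) / 12 = 42.6667
Step 2: Compute squared deviations from the mean:
  (50 - 42.6667)^2 = 53.7778
  (72 - 42.6667)^2 = 860.4444
  (45 - 42.6667)^2 = 5.4444
  (88 - 42.6667)^2 = 2055.1111
  (87 - 42.6667)^2 = 1965.4444
  (67 - 42.6667)^2 = 592.1111
  (16 - 42.6667)^2 = 711.1111
  (50 - 42.6667)^2 = 53.7778
  (12 - 42.6667)^2 = 940.4444
  (3 - 42.6667)^2 = 1573.4444
  (16 - 42.6667)^2 = 711.1111
  (6 - 42.6667)^2 = 1344.4444
Step 3: Sum of squared deviations = 10866.6667
Step 4: Sample variance = 10866.6667 / 11 = 987.8788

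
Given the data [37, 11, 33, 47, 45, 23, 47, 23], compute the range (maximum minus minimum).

36

Step 1: Identify the maximum value: max = 47
Step 2: Identify the minimum value: min = 11
Step 3: Range = max - min = 47 - 11 = 36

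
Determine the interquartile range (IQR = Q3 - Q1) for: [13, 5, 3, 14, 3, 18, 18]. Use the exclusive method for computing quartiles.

15

Step 1: Sort the data: [3, 3, 5, 13, 14, 18, 18]
Step 2: n = 7
Step 3: Using the exclusive quartile method:
  Q1 = 3
  Q2 (median) = 13
  Q3 = 18
  IQR = Q3 - Q1 = 18 - 3 = 15
Step 4: IQR = 15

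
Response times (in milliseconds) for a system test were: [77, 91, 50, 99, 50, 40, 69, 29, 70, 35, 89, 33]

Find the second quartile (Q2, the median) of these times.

59.5

Step 1: Sort the data: [29, 33, 35, 40, 50, 50, 69, 70, 77, 89, 91, 99]
Step 2: n = 12
Step 3: Q2 is the median. Since n is even, it is the average of the values at positions 6 and 7:
  Q2 = (50 + 69) / 2 = 59.5
Step 4: Q2 = 59.5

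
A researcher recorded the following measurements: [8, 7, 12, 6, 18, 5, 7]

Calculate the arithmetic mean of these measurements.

9

Step 1: Sum all values: 8 + 7 + 12 + 6 + 18 + 5 + 7 = 63
Step 2: Count the number of values: n = 7
Step 3: Mean = sum / n = 63 / 7 = 9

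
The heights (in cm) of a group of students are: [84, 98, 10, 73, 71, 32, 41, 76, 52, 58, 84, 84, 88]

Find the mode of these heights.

84

Step 1: Count the frequency of each value:
  10: appears 1 time(s)
  32: appears 1 time(s)
  41: appears 1 time(s)
  52: appears 1 time(s)
  58: appears 1 time(s)
  71: appears 1 time(s)
  73: appears 1 time(s)
  76: appears 1 time(s)
  84: appears 3 time(s)
  88: appears 1 time(s)
  98: appears 1 time(s)
Step 2: The value 84 appears most frequently (3 times).
Step 3: Mode = 84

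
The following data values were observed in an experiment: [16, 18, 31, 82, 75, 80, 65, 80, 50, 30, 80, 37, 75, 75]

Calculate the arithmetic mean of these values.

56.7143

Step 1: Sum all values: 16 + 18 + 31 + 82 + 75 + 80 + 65 + 80 + 50 + 30 + 80 + 37 + 75 + 75 = 794
Step 2: Count the number of values: n = 14
Step 3: Mean = sum / n = 794 / 14 = 56.7143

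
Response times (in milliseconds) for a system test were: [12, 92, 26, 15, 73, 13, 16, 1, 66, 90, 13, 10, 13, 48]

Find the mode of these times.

13

Step 1: Count the frequency of each value:
  1: appears 1 time(s)
  10: appears 1 time(s)
  12: appears 1 time(s)
  13: appears 3 time(s)
  15: appears 1 time(s)
  16: appears 1 time(s)
  26: appears 1 time(s)
  48: appears 1 time(s)
  66: appears 1 time(s)
  73: appears 1 time(s)
  90: appears 1 time(s)
  92: appears 1 time(s)
Step 2: The value 13 appears most frequently (3 times).
Step 3: Mode = 13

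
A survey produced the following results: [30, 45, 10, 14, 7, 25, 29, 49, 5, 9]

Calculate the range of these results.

44

Step 1: Identify the maximum value: max = 49
Step 2: Identify the minimum value: min = 5
Step 3: Range = max - min = 49 - 5 = 44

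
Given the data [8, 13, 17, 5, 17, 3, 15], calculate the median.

13

Step 1: Sort the data in ascending order: [3, 5, 8, 13, 15, 17, 17]
Step 2: The number of values is n = 7.
Step 3: Since n is odd, the median is the middle value at position 4: 13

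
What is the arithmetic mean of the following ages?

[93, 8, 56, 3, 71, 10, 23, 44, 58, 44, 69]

43.5455

Step 1: Sum all values: 93 + 8 + 56 + 3 + 71 + 10 + 23 + 44 + 58 + 44 + 69 = 479
Step 2: Count the number of values: n = 11
Step 3: Mean = sum / n = 479 / 11 = 43.5455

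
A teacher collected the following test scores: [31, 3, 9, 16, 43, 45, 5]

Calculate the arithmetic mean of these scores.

21.7143

Step 1: Sum all values: 31 + 3 + 9 + 16 + 43 + 45 + 5 = 152
Step 2: Count the number of values: n = 7
Step 3: Mean = sum / n = 152 / 7 = 21.7143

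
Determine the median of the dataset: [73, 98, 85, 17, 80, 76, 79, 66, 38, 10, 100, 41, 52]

73

Step 1: Sort the data in ascending order: [10, 17, 38, 41, 52, 66, 73, 76, 79, 80, 85, 98, 100]
Step 2: The number of values is n = 13.
Step 3: Since n is odd, the median is the middle value at position 7: 73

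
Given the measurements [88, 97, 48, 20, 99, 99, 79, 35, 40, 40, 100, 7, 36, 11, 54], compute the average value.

56.8667

Step 1: Sum all values: 88 + 97 + 48 + 20 + 99 + 99 + 79 + 35 + 40 + 40 + 100 + 7 + 36 + 11 + 54 = 853
Step 2: Count the number of values: n = 15
Step 3: Mean = sum / n = 853 / 15 = 56.8667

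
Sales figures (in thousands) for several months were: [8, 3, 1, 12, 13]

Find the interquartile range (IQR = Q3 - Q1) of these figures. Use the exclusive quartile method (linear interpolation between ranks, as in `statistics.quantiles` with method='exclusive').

10.5

Step 1: Sort the data: [1, 3, 8, 12, 13]
Step 2: n = 5
Step 3: Using the exclusive quartile method:
  Q1 = 2
  Q2 (median) = 8
  Q3 = 12.5
  IQR = Q3 - Q1 = 12.5 - 2 = 10.5
Step 4: IQR = 10.5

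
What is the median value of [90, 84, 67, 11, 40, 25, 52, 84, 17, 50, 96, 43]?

51

Step 1: Sort the data in ascending order: [11, 17, 25, 40, 43, 50, 52, 67, 84, 84, 90, 96]
Step 2: The number of values is n = 12.
Step 3: Since n is even, the median is the average of positions 6 and 7:
  Median = (50 + 52) / 2 = 51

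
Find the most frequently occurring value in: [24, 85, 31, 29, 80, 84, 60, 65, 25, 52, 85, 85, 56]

85

Step 1: Count the frequency of each value:
  24: appears 1 time(s)
  25: appears 1 time(s)
  29: appears 1 time(s)
  31: appears 1 time(s)
  52: appears 1 time(s)
  56: appears 1 time(s)
  60: appears 1 time(s)
  65: appears 1 time(s)
  80: appears 1 time(s)
  84: appears 1 time(s)
  85: appears 3 time(s)
Step 2: The value 85 appears most frequently (3 times).
Step 3: Mode = 85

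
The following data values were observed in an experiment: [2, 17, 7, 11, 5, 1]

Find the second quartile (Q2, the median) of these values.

6

Step 1: Sort the data: [1, 2, 5, 7, 11, 17]
Step 2: n = 6
Step 3: Q2 is the median. Since n is even, it is the average of the values at positions 3 and 4:
  Q2 = (5 + 7) / 2 = 6
Step 4: Q2 = 6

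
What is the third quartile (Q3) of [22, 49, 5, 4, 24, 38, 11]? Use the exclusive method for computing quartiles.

38

Step 1: Sort the data: [4, 5, 11, 22, 24, 38, 49]
Step 2: n = 7
Step 3: Using the exclusive quartile method:
  Q1 = 5
  Q2 (median) = 22
  Q3 = 38
  IQR = Q3 - Q1 = 38 - 5 = 33
Step 4: Q3 = 38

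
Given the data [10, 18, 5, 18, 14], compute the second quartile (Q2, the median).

14

Step 1: Sort the data: [5, 10, 14, 18, 18]
Step 2: n = 5
Step 3: Q2 is the median. Since n is odd, it is the middle value at position 3: 14
Step 4: Q2 = 14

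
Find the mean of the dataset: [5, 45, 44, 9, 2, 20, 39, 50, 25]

26.5556

Step 1: Sum all values: 5 + 45 + 44 + 9 + 2 + 20 + 39 + 50 + 25 = 239
Step 2: Count the number of values: n = 9
Step 3: Mean = sum / n = 239 / 9 = 26.5556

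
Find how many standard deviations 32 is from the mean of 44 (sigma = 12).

-1

Step 1: Recall the z-score formula: z = (x - mu) / sigma
Step 2: Substitute values: z = (32 - 44) / 12
Step 3: z = -12 / 12 = -1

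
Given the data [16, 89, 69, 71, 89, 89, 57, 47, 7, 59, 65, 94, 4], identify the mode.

89

Step 1: Count the frequency of each value:
  4: appears 1 time(s)
  7: appears 1 time(s)
  16: appears 1 time(s)
  47: appears 1 time(s)
  57: appears 1 time(s)
  59: appears 1 time(s)
  65: appears 1 time(s)
  69: appears 1 time(s)
  71: appears 1 time(s)
  89: appears 3 time(s)
  94: appears 1 time(s)
Step 2: The value 89 appears most frequently (3 times).
Step 3: Mode = 89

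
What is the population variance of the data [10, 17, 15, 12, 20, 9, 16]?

13.551

Step 1: Compute the mean: (10 + 17 + 15 + 12 + 20 + 9 + 16) / 7 = 14.1429
Step 2: Compute squared deviations from the mean:
  (10 - 14.1429)^2 = 17.1633
  (17 - 14.1429)^2 = 8.1633
  (15 - 14.1429)^2 = 0.7347
  (12 - 14.1429)^2 = 4.5918
  (20 - 14.1429)^2 = 34.3061
  (9 - 14.1429)^2 = 26.449
  (16 - 14.1429)^2 = 3.449
Step 3: Sum of squared deviations = 94.8571
Step 4: Population variance = 94.8571 / 7 = 13.551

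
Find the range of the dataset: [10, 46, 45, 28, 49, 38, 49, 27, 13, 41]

39

Step 1: Identify the maximum value: max = 49
Step 2: Identify the minimum value: min = 10
Step 3: Range = max - min = 49 - 10 = 39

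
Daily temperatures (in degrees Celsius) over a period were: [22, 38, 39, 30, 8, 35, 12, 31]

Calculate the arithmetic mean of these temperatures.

26.875

Step 1: Sum all values: 22 + 38 + 39 + 30 + 8 + 35 + 12 + 31 = 215
Step 2: Count the number of values: n = 8
Step 3: Mean = sum / n = 215 / 8 = 26.875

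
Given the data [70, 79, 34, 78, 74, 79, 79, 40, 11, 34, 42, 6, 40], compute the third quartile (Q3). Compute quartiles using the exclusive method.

78.5

Step 1: Sort the data: [6, 11, 34, 34, 40, 40, 42, 70, 74, 78, 79, 79, 79]
Step 2: n = 13
Step 3: Using the exclusive quartile method:
  Q1 = 34
  Q2 (median) = 42
  Q3 = 78.5
  IQR = Q3 - Q1 = 78.5 - 34 = 44.5
Step 4: Q3 = 78.5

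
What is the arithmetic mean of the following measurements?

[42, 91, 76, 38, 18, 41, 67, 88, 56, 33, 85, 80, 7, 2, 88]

54.1333

Step 1: Sum all values: 42 + 91 + 76 + 38 + 18 + 41 + 67 + 88 + 56 + 33 + 85 + 80 + 7 + 2 + 88 = 812
Step 2: Count the number of values: n = 15
Step 3: Mean = sum / n = 812 / 15 = 54.1333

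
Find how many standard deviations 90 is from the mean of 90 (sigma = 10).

0

Step 1: Recall the z-score formula: z = (x - mu) / sigma
Step 2: Substitute values: z = (90 - 90) / 10
Step 3: z = 0 / 10 = 0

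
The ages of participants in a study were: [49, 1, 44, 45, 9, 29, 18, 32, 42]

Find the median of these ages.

32

Step 1: Sort the data in ascending order: [1, 9, 18, 29, 32, 42, 44, 45, 49]
Step 2: The number of values is n = 9.
Step 3: Since n is odd, the median is the middle value at position 5: 32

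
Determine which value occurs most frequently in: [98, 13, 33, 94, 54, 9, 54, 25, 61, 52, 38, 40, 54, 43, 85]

54

Step 1: Count the frequency of each value:
  9: appears 1 time(s)
  13: appears 1 time(s)
  25: appears 1 time(s)
  33: appears 1 time(s)
  38: appears 1 time(s)
  40: appears 1 time(s)
  43: appears 1 time(s)
  52: appears 1 time(s)
  54: appears 3 time(s)
  61: appears 1 time(s)
  85: appears 1 time(s)
  94: appears 1 time(s)
  98: appears 1 time(s)
Step 2: The value 54 appears most frequently (3 times).
Step 3: Mode = 54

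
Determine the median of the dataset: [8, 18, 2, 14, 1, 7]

7.5

Step 1: Sort the data in ascending order: [1, 2, 7, 8, 14, 18]
Step 2: The number of values is n = 6.
Step 3: Since n is even, the median is the average of positions 3 and 4:
  Median = (7 + 8) / 2 = 7.5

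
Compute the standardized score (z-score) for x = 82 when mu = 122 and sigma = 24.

-1.6667

Step 1: Recall the z-score formula: z = (x - mu) / sigma
Step 2: Substitute values: z = (82 - 122) / 24
Step 3: z = -40 / 24 = -1.6667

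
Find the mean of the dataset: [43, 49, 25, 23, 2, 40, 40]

31.7143

Step 1: Sum all values: 43 + 49 + 25 + 23 + 2 + 40 + 40 = 222
Step 2: Count the number of values: n = 7
Step 3: Mean = sum / n = 222 / 7 = 31.7143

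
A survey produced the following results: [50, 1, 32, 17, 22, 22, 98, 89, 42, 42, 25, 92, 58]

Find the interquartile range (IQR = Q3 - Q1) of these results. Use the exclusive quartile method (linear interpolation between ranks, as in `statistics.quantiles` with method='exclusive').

51.5

Step 1: Sort the data: [1, 17, 22, 22, 25, 32, 42, 42, 50, 58, 89, 92, 98]
Step 2: n = 13
Step 3: Using the exclusive quartile method:
  Q1 = 22
  Q2 (median) = 42
  Q3 = 73.5
  IQR = Q3 - Q1 = 73.5 - 22 = 51.5
Step 4: IQR = 51.5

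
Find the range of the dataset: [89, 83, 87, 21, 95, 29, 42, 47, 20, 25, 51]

75

Step 1: Identify the maximum value: max = 95
Step 2: Identify the minimum value: min = 20
Step 3: Range = max - min = 95 - 20 = 75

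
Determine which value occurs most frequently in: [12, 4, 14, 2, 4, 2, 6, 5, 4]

4

Step 1: Count the frequency of each value:
  2: appears 2 time(s)
  4: appears 3 time(s)
  5: appears 1 time(s)
  6: appears 1 time(s)
  12: appears 1 time(s)
  14: appears 1 time(s)
Step 2: The value 4 appears most frequently (3 times).
Step 3: Mode = 4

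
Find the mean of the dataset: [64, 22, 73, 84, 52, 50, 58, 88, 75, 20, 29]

55.9091

Step 1: Sum all values: 64 + 22 + 73 + 84 + 52 + 50 + 58 + 88 + 75 + 20 + 29 = 615
Step 2: Count the number of values: n = 11
Step 3: Mean = sum / n = 615 / 11 = 55.9091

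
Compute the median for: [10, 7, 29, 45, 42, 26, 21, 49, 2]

26

Step 1: Sort the data in ascending order: [2, 7, 10, 21, 26, 29, 42, 45, 49]
Step 2: The number of values is n = 9.
Step 3: Since n is odd, the median is the middle value at position 5: 26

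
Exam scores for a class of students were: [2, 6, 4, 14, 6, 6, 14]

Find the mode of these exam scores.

6

Step 1: Count the frequency of each value:
  2: appears 1 time(s)
  4: appears 1 time(s)
  6: appears 3 time(s)
  14: appears 2 time(s)
Step 2: The value 6 appears most frequently (3 times).
Step 3: Mode = 6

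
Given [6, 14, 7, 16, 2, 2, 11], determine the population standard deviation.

5.1468

Step 1: Compute the mean: 8.2857
Step 2: Sum of squared deviations from the mean: 185.4286
Step 3: Population variance = 185.4286 / 7 = 26.4898
Step 4: Standard deviation = sqrt(26.4898) = 5.1468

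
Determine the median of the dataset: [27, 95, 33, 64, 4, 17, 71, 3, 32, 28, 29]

29

Step 1: Sort the data in ascending order: [3, 4, 17, 27, 28, 29, 32, 33, 64, 71, 95]
Step 2: The number of values is n = 11.
Step 3: Since n is odd, the median is the middle value at position 6: 29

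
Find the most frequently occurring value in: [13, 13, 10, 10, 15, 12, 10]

10

Step 1: Count the frequency of each value:
  10: appears 3 time(s)
  12: appears 1 time(s)
  13: appears 2 time(s)
  15: appears 1 time(s)
Step 2: The value 10 appears most frequently (3 times).
Step 3: Mode = 10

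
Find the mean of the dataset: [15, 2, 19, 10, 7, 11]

10.6667

Step 1: Sum all values: 15 + 2 + 19 + 10 + 7 + 11 = 64
Step 2: Count the number of values: n = 6
Step 3: Mean = sum / n = 64 / 6 = 10.6667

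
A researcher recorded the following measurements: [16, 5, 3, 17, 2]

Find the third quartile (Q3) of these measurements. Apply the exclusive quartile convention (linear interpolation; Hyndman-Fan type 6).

16.5

Step 1: Sort the data: [2, 3, 5, 16, 17]
Step 2: n = 5
Step 3: Using the exclusive quartile method:
  Q1 = 2.5
  Q2 (median) = 5
  Q3 = 16.5
  IQR = Q3 - Q1 = 16.5 - 2.5 = 14
Step 4: Q3 = 16.5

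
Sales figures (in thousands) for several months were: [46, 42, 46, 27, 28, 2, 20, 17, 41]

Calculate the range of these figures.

44

Step 1: Identify the maximum value: max = 46
Step 2: Identify the minimum value: min = 2
Step 3: Range = max - min = 46 - 2 = 44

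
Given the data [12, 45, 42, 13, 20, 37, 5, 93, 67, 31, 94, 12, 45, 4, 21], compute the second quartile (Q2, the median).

31

Step 1: Sort the data: [4, 5, 12, 12, 13, 20, 21, 31, 37, 42, 45, 45, 67, 93, 94]
Step 2: n = 15
Step 3: Q2 is the median. Since n is odd, it is the middle value at position 8: 31
Step 4: Q2 = 31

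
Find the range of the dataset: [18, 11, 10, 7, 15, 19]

12

Step 1: Identify the maximum value: max = 19
Step 2: Identify the minimum value: min = 7
Step 3: Range = max - min = 19 - 7 = 12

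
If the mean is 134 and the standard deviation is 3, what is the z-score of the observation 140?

2

Step 1: Recall the z-score formula: z = (x - mu) / sigma
Step 2: Substitute values: z = (140 - 134) / 3
Step 3: z = 6 / 3 = 2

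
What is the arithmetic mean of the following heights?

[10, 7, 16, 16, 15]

12.8

Step 1: Sum all values: 10 + 7 + 16 + 16 + 15 = 64
Step 2: Count the number of values: n = 5
Step 3: Mean = sum / n = 64 / 5 = 12.8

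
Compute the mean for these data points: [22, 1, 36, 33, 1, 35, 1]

18.4286

Step 1: Sum all values: 22 + 1 + 36 + 33 + 1 + 35 + 1 = 129
Step 2: Count the number of values: n = 7
Step 3: Mean = sum / n = 129 / 7 = 18.4286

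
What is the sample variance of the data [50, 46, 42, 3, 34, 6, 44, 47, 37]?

310.75

Step 1: Compute the mean: (50 + 46 + 42 + 3 + 34 + 6 + 44 + 47 + 37) / 9 = 34.3333
Step 2: Compute squared deviations from the mean:
  (50 - 34.3333)^2 = 245.4444
  (46 - 34.3333)^2 = 136.1111
  (42 - 34.3333)^2 = 58.7778
  (3 - 34.3333)^2 = 981.7778
  (34 - 34.3333)^2 = 0.1111
  (6 - 34.3333)^2 = 802.7778
  (44 - 34.3333)^2 = 93.4444
  (47 - 34.3333)^2 = 160.4444
  (37 - 34.3333)^2 = 7.1111
Step 3: Sum of squared deviations = 2486
Step 4: Sample variance = 2486 / 8 = 310.75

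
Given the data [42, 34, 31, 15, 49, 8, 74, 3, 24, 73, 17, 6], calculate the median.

27.5

Step 1: Sort the data in ascending order: [3, 6, 8, 15, 17, 24, 31, 34, 42, 49, 73, 74]
Step 2: The number of values is n = 12.
Step 3: Since n is even, the median is the average of positions 6 and 7:
  Median = (24 + 31) / 2 = 27.5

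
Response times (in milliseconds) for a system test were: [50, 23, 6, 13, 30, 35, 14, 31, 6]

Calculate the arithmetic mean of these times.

23.1111

Step 1: Sum all values: 50 + 23 + 6 + 13 + 30 + 35 + 14 + 31 + 6 = 208
Step 2: Count the number of values: n = 9
Step 3: Mean = sum / n = 208 / 9 = 23.1111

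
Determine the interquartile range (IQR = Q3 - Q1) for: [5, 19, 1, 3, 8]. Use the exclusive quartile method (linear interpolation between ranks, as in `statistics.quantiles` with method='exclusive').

11.5

Step 1: Sort the data: [1, 3, 5, 8, 19]
Step 2: n = 5
Step 3: Using the exclusive quartile method:
  Q1 = 2
  Q2 (median) = 5
  Q3 = 13.5
  IQR = Q3 - Q1 = 13.5 - 2 = 11.5
Step 4: IQR = 11.5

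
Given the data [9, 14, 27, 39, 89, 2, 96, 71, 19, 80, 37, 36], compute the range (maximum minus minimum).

94

Step 1: Identify the maximum value: max = 96
Step 2: Identify the minimum value: min = 2
Step 3: Range = max - min = 96 - 2 = 94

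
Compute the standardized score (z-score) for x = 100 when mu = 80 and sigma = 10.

2

Step 1: Recall the z-score formula: z = (x - mu) / sigma
Step 2: Substitute values: z = (100 - 80) / 10
Step 3: z = 20 / 10 = 2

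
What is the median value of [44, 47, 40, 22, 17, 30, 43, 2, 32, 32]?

32

Step 1: Sort the data in ascending order: [2, 17, 22, 30, 32, 32, 40, 43, 44, 47]
Step 2: The number of values is n = 10.
Step 3: Since n is even, the median is the average of positions 5 and 6:
  Median = (32 + 32) / 2 = 32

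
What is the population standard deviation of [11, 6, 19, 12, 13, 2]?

5.3774

Step 1: Compute the mean: 10.5
Step 2: Sum of squared deviations from the mean: 173.5
Step 3: Population variance = 173.5 / 6 = 28.9167
Step 4: Standard deviation = sqrt(28.9167) = 5.3774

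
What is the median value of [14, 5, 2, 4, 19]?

5

Step 1: Sort the data in ascending order: [2, 4, 5, 14, 19]
Step 2: The number of values is n = 5.
Step 3: Since n is odd, the median is the middle value at position 3: 5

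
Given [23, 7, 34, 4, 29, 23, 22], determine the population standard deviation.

10.166

Step 1: Compute the mean: 20.2857
Step 2: Sum of squared deviations from the mean: 723.4286
Step 3: Population variance = 723.4286 / 7 = 103.3469
Step 4: Standard deviation = sqrt(103.3469) = 10.166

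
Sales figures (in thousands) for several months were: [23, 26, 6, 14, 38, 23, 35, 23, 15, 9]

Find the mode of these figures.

23

Step 1: Count the frequency of each value:
  6: appears 1 time(s)
  9: appears 1 time(s)
  14: appears 1 time(s)
  15: appears 1 time(s)
  23: appears 3 time(s)
  26: appears 1 time(s)
  35: appears 1 time(s)
  38: appears 1 time(s)
Step 2: The value 23 appears most frequently (3 times).
Step 3: Mode = 23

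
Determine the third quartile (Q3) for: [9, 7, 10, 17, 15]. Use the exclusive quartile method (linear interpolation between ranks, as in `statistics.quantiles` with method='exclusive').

16

Step 1: Sort the data: [7, 9, 10, 15, 17]
Step 2: n = 5
Step 3: Using the exclusive quartile method:
  Q1 = 8
  Q2 (median) = 10
  Q3 = 16
  IQR = Q3 - Q1 = 16 - 8 = 8
Step 4: Q3 = 16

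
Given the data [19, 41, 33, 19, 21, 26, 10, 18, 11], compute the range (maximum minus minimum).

31

Step 1: Identify the maximum value: max = 41
Step 2: Identify the minimum value: min = 10
Step 3: Range = max - min = 41 - 10 = 31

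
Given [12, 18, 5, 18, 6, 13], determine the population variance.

26.3333

Step 1: Compute the mean: (12 + 18 + 5 + 18 + 6 + 13) / 6 = 12
Step 2: Compute squared deviations from the mean:
  (12 - 12)^2 = 0
  (18 - 12)^2 = 36
  (5 - 12)^2 = 49
  (18 - 12)^2 = 36
  (6 - 12)^2 = 36
  (13 - 12)^2 = 1
Step 3: Sum of squared deviations = 158
Step 4: Population variance = 158 / 6 = 26.3333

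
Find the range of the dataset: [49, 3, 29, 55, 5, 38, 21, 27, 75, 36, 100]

97

Step 1: Identify the maximum value: max = 100
Step 2: Identify the minimum value: min = 3
Step 3: Range = max - min = 100 - 3 = 97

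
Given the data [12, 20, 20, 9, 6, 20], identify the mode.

20

Step 1: Count the frequency of each value:
  6: appears 1 time(s)
  9: appears 1 time(s)
  12: appears 1 time(s)
  20: appears 3 time(s)
Step 2: The value 20 appears most frequently (3 times).
Step 3: Mode = 20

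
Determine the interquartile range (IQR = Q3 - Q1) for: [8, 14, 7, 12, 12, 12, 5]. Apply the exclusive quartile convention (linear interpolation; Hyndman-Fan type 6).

5

Step 1: Sort the data: [5, 7, 8, 12, 12, 12, 14]
Step 2: n = 7
Step 3: Using the exclusive quartile method:
  Q1 = 7
  Q2 (median) = 12
  Q3 = 12
  IQR = Q3 - Q1 = 12 - 7 = 5
Step 4: IQR = 5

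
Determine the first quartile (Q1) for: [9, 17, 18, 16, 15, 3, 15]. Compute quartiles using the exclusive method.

9

Step 1: Sort the data: [3, 9, 15, 15, 16, 17, 18]
Step 2: n = 7
Step 3: Using the exclusive quartile method:
  Q1 = 9
  Q2 (median) = 15
  Q3 = 17
  IQR = Q3 - Q1 = 17 - 9 = 8
Step 4: Q1 = 9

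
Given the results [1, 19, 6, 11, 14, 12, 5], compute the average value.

9.7143

Step 1: Sum all values: 1 + 19 + 6 + 11 + 14 + 12 + 5 = 68
Step 2: Count the number of values: n = 7
Step 3: Mean = sum / n = 68 / 7 = 9.7143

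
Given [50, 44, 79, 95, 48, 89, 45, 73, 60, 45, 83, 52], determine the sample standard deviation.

19.0333

Step 1: Compute the mean: 63.5833
Step 2: Sum of squared deviations from the mean: 3984.9167
Step 3: Sample variance = 3984.9167 / 11 = 362.2652
Step 4: Standard deviation = sqrt(362.2652) = 19.0333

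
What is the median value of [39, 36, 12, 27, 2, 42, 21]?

27

Step 1: Sort the data in ascending order: [2, 12, 21, 27, 36, 39, 42]
Step 2: The number of values is n = 7.
Step 3: Since n is odd, the median is the middle value at position 4: 27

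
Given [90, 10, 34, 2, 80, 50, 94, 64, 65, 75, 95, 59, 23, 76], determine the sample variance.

936.5549

Step 1: Compute the mean: (90 + 10 + 34 + 2 + 80 + 50 + 94 + 64 + 65 + 75 + 95 + 59 + 23 + 76) / 14 = 58.3571
Step 2: Compute squared deviations from the mean:
  (90 - 58.3571)^2 = 1001.2704
  (10 - 58.3571)^2 = 2338.4133
  (34 - 58.3571)^2 = 593.2704
  (2 - 58.3571)^2 = 3176.1276
  (80 - 58.3571)^2 = 468.4133
  (50 - 58.3571)^2 = 69.8418
  (94 - 58.3571)^2 = 1270.4133
  (64 - 58.3571)^2 = 31.8418
  (65 - 58.3571)^2 = 44.1276
  (75 - 58.3571)^2 = 276.9847
  (95 - 58.3571)^2 = 1342.699
  (59 - 58.3571)^2 = 0.4133
  (23 - 58.3571)^2 = 1250.1276
  (76 - 58.3571)^2 = 311.2704
Step 3: Sum of squared deviations = 12175.2143
Step 4: Sample variance = 12175.2143 / 13 = 936.5549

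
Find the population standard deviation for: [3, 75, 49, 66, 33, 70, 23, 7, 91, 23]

28.9966

Step 1: Compute the mean: 44
Step 2: Sum of squared deviations from the mean: 8408
Step 3: Population variance = 8408 / 10 = 840.8
Step 4: Standard deviation = sqrt(840.8) = 28.9966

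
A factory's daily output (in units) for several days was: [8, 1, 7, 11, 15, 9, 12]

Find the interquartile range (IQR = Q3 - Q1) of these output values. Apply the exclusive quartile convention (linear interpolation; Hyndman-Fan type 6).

5

Step 1: Sort the data: [1, 7, 8, 9, 11, 12, 15]
Step 2: n = 7
Step 3: Using the exclusive quartile method:
  Q1 = 7
  Q2 (median) = 9
  Q3 = 12
  IQR = Q3 - Q1 = 12 - 7 = 5
Step 4: IQR = 5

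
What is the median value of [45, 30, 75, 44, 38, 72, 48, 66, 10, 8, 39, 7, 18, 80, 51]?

44

Step 1: Sort the data in ascending order: [7, 8, 10, 18, 30, 38, 39, 44, 45, 48, 51, 66, 72, 75, 80]
Step 2: The number of values is n = 15.
Step 3: Since n is odd, the median is the middle value at position 8: 44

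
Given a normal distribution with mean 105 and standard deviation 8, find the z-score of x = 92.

-1.625

Step 1: Recall the z-score formula: z = (x - mu) / sigma
Step 2: Substitute values: z = (92 - 105) / 8
Step 3: z = -13 / 8 = -1.625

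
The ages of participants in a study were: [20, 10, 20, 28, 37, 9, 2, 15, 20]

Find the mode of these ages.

20

Step 1: Count the frequency of each value:
  2: appears 1 time(s)
  9: appears 1 time(s)
  10: appears 1 time(s)
  15: appears 1 time(s)
  20: appears 3 time(s)
  28: appears 1 time(s)
  37: appears 1 time(s)
Step 2: The value 20 appears most frequently (3 times).
Step 3: Mode = 20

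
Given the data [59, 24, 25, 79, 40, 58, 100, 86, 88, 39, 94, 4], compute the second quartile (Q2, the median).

58.5

Step 1: Sort the data: [4, 24, 25, 39, 40, 58, 59, 79, 86, 88, 94, 100]
Step 2: n = 12
Step 3: Q2 is the median. Since n is even, it is the average of the values at positions 6 and 7:
  Q2 = (58 + 59) / 2 = 58.5
Step 4: Q2 = 58.5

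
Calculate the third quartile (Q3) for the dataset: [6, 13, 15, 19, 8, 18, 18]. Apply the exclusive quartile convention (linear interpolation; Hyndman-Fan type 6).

18

Step 1: Sort the data: [6, 8, 13, 15, 18, 18, 19]
Step 2: n = 7
Step 3: Using the exclusive quartile method:
  Q1 = 8
  Q2 (median) = 15
  Q3 = 18
  IQR = Q3 - Q1 = 18 - 8 = 10
Step 4: Q3 = 18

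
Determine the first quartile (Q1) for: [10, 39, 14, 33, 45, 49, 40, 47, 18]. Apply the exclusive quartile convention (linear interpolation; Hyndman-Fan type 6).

16

Step 1: Sort the data: [10, 14, 18, 33, 39, 40, 45, 47, 49]
Step 2: n = 9
Step 3: Using the exclusive quartile method:
  Q1 = 16
  Q2 (median) = 39
  Q3 = 46
  IQR = Q3 - Q1 = 46 - 16 = 30
Step 4: Q1 = 16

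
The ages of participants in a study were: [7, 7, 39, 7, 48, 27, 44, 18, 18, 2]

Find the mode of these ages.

7

Step 1: Count the frequency of each value:
  2: appears 1 time(s)
  7: appears 3 time(s)
  18: appears 2 time(s)
  27: appears 1 time(s)
  39: appears 1 time(s)
  44: appears 1 time(s)
  48: appears 1 time(s)
Step 2: The value 7 appears most frequently (3 times).
Step 3: Mode = 7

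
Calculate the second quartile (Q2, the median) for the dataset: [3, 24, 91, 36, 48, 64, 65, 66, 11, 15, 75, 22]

42

Step 1: Sort the data: [3, 11, 15, 22, 24, 36, 48, 64, 65, 66, 75, 91]
Step 2: n = 12
Step 3: Q2 is the median. Since n is even, it is the average of the values at positions 6 and 7:
  Q2 = (36 + 48) / 2 = 42
Step 4: Q2 = 42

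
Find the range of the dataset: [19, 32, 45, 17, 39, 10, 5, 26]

40

Step 1: Identify the maximum value: max = 45
Step 2: Identify the minimum value: min = 5
Step 3: Range = max - min = 45 - 5 = 40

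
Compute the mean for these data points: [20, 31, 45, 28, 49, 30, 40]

34.7143

Step 1: Sum all values: 20 + 31 + 45 + 28 + 49 + 30 + 40 = 243
Step 2: Count the number of values: n = 7
Step 3: Mean = sum / n = 243 / 7 = 34.7143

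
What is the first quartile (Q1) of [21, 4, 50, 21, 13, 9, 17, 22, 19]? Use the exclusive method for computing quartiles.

11

Step 1: Sort the data: [4, 9, 13, 17, 19, 21, 21, 22, 50]
Step 2: n = 9
Step 3: Using the exclusive quartile method:
  Q1 = 11
  Q2 (median) = 19
  Q3 = 21.5
  IQR = Q3 - Q1 = 21.5 - 11 = 10.5
Step 4: Q1 = 11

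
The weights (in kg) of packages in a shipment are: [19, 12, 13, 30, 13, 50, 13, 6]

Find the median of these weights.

13

Step 1: Sort the data in ascending order: [6, 12, 13, 13, 13, 19, 30, 50]
Step 2: The number of values is n = 8.
Step 3: Since n is even, the median is the average of positions 4 and 5:
  Median = (13 + 13) / 2 = 13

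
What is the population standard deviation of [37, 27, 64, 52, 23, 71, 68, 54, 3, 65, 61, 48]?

20.2201

Step 1: Compute the mean: 47.75
Step 2: Sum of squared deviations from the mean: 4906.25
Step 3: Population variance = 4906.25 / 12 = 408.8542
Step 4: Standard deviation = sqrt(408.8542) = 20.2201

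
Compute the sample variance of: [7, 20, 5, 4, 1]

54.3

Step 1: Compute the mean: (7 + 20 + 5 + 4 + 1) / 5 = 7.4
Step 2: Compute squared deviations from the mean:
  (7 - 7.4)^2 = 0.16
  (20 - 7.4)^2 = 158.76
  (5 - 7.4)^2 = 5.76
  (4 - 7.4)^2 = 11.56
  (1 - 7.4)^2 = 40.96
Step 3: Sum of squared deviations = 217.2
Step 4: Sample variance = 217.2 / 4 = 54.3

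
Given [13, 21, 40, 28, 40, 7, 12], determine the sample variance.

180.6667

Step 1: Compute the mean: (13 + 21 + 40 + 28 + 40 + 7 + 12) / 7 = 23
Step 2: Compute squared deviations from the mean:
  (13 - 23)^2 = 100
  (21 - 23)^2 = 4
  (40 - 23)^2 = 289
  (28 - 23)^2 = 25
  (40 - 23)^2 = 289
  (7 - 23)^2 = 256
  (12 - 23)^2 = 121
Step 3: Sum of squared deviations = 1084
Step 4: Sample variance = 1084 / 6 = 180.6667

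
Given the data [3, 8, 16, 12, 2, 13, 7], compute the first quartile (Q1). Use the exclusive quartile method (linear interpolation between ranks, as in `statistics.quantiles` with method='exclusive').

3

Step 1: Sort the data: [2, 3, 7, 8, 12, 13, 16]
Step 2: n = 7
Step 3: Using the exclusive quartile method:
  Q1 = 3
  Q2 (median) = 8
  Q3 = 13
  IQR = Q3 - Q1 = 13 - 3 = 10
Step 4: Q1 = 3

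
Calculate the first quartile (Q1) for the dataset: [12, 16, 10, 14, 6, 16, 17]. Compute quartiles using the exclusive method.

10

Step 1: Sort the data: [6, 10, 12, 14, 16, 16, 17]
Step 2: n = 7
Step 3: Using the exclusive quartile method:
  Q1 = 10
  Q2 (median) = 14
  Q3 = 16
  IQR = Q3 - Q1 = 16 - 10 = 6
Step 4: Q1 = 10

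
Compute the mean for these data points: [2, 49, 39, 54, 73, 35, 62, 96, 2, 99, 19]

48.1818

Step 1: Sum all values: 2 + 49 + 39 + 54 + 73 + 35 + 62 + 96 + 2 + 99 + 19 = 530
Step 2: Count the number of values: n = 11
Step 3: Mean = sum / n = 530 / 11 = 48.1818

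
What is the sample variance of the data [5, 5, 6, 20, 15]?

47.7

Step 1: Compute the mean: (5 + 5 + 6 + 20 + 15) / 5 = 10.2
Step 2: Compute squared deviations from the mean:
  (5 - 10.2)^2 = 27.04
  (5 - 10.2)^2 = 27.04
  (6 - 10.2)^2 = 17.64
  (20 - 10.2)^2 = 96.04
  (15 - 10.2)^2 = 23.04
Step 3: Sum of squared deviations = 190.8
Step 4: Sample variance = 190.8 / 4 = 47.7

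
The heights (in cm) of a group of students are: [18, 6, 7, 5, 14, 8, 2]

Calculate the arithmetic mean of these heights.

8.5714

Step 1: Sum all values: 18 + 6 + 7 + 5 + 14 + 8 + 2 = 60
Step 2: Count the number of values: n = 7
Step 3: Mean = sum / n = 60 / 7 = 8.5714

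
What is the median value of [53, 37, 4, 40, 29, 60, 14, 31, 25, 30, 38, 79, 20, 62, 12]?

31

Step 1: Sort the data in ascending order: [4, 12, 14, 20, 25, 29, 30, 31, 37, 38, 40, 53, 60, 62, 79]
Step 2: The number of values is n = 15.
Step 3: Since n is odd, the median is the middle value at position 8: 31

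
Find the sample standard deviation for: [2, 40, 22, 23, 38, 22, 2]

15.1516

Step 1: Compute the mean: 21.2857
Step 2: Sum of squared deviations from the mean: 1377.4286
Step 3: Sample variance = 1377.4286 / 6 = 229.5714
Step 4: Standard deviation = sqrt(229.5714) = 15.1516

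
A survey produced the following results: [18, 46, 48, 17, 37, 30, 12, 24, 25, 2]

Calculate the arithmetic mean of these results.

25.9

Step 1: Sum all values: 18 + 46 + 48 + 17 + 37 + 30 + 12 + 24 + 25 + 2 = 259
Step 2: Count the number of values: n = 10
Step 3: Mean = sum / n = 259 / 10 = 25.9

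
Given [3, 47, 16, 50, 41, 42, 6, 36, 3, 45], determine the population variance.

343.29

Step 1: Compute the mean: (3 + 47 + 16 + 50 + 41 + 42 + 6 + 36 + 3 + 45) / 10 = 28.9
Step 2: Compute squared deviations from the mean:
  (3 - 28.9)^2 = 670.81
  (47 - 28.9)^2 = 327.61
  (16 - 28.9)^2 = 166.41
  (50 - 28.9)^2 = 445.21
  (41 - 28.9)^2 = 146.41
  (42 - 28.9)^2 = 171.61
  (6 - 28.9)^2 = 524.41
  (36 - 28.9)^2 = 50.41
  (3 - 28.9)^2 = 670.81
  (45 - 28.9)^2 = 259.21
Step 3: Sum of squared deviations = 3432.9
Step 4: Population variance = 3432.9 / 10 = 343.29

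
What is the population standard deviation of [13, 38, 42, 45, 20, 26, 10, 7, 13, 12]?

13.5366

Step 1: Compute the mean: 22.6
Step 2: Sum of squared deviations from the mean: 1832.4
Step 3: Population variance = 1832.4 / 10 = 183.24
Step 4: Standard deviation = sqrt(183.24) = 13.5366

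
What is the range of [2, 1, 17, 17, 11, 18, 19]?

18

Step 1: Identify the maximum value: max = 19
Step 2: Identify the minimum value: min = 1
Step 3: Range = max - min = 19 - 1 = 18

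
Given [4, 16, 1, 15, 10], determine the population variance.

34.96

Step 1: Compute the mean: (4 + 16 + 1 + 15 + 10) / 5 = 9.2
Step 2: Compute squared deviations from the mean:
  (4 - 9.2)^2 = 27.04
  (16 - 9.2)^2 = 46.24
  (1 - 9.2)^2 = 67.24
  (15 - 9.2)^2 = 33.64
  (10 - 9.2)^2 = 0.64
Step 3: Sum of squared deviations = 174.8
Step 4: Population variance = 174.8 / 5 = 34.96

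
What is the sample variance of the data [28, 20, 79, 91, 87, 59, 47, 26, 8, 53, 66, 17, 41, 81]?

776.9505

Step 1: Compute the mean: (28 + 20 + 79 + 91 + 87 + 59 + 47 + 26 + 8 + 53 + 66 + 17 + 41 + 81) / 14 = 50.2143
Step 2: Compute squared deviations from the mean:
  (28 - 50.2143)^2 = 493.4745
  (20 - 50.2143)^2 = 912.9031
  (79 - 50.2143)^2 = 828.6173
  (91 - 50.2143)^2 = 1663.4745
  (87 - 50.2143)^2 = 1353.1888
  (59 - 50.2143)^2 = 77.1888
  (47 - 50.2143)^2 = 10.3316
  (26 - 50.2143)^2 = 586.3316
  (8 - 50.2143)^2 = 1782.0459
  (53 - 50.2143)^2 = 7.7602
  (66 - 50.2143)^2 = 249.1888
  (17 - 50.2143)^2 = 1103.1888
  (41 - 50.2143)^2 = 84.9031
  (81 - 50.2143)^2 = 947.7602
Step 3: Sum of squared deviations = 10100.3571
Step 4: Sample variance = 10100.3571 / 13 = 776.9505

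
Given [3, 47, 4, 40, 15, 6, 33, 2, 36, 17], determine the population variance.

265.21

Step 1: Compute the mean: (3 + 47 + 4 + 40 + 15 + 6 + 33 + 2 + 36 + 17) / 10 = 20.3
Step 2: Compute squared deviations from the mean:
  (3 - 20.3)^2 = 299.29
  (47 - 20.3)^2 = 712.89
  (4 - 20.3)^2 = 265.69
  (40 - 20.3)^2 = 388.09
  (15 - 20.3)^2 = 28.09
  (6 - 20.3)^2 = 204.49
  (33 - 20.3)^2 = 161.29
  (2 - 20.3)^2 = 334.89
  (36 - 20.3)^2 = 246.49
  (17 - 20.3)^2 = 10.89
Step 3: Sum of squared deviations = 2652.1
Step 4: Population variance = 2652.1 / 10 = 265.21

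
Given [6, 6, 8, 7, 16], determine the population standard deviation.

3.7736

Step 1: Compute the mean: 8.6
Step 2: Sum of squared deviations from the mean: 71.2
Step 3: Population variance = 71.2 / 5 = 14.24
Step 4: Standard deviation = sqrt(14.24) = 3.7736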